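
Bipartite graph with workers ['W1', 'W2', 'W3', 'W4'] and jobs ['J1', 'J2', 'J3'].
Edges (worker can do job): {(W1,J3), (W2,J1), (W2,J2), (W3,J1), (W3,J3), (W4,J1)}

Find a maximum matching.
Matching: {(W2,J2), (W3,J3), (W4,J1)}

Maximum matching (size 3):
  W2 → J2
  W3 → J3
  W4 → J1

Each worker is assigned to at most one job, and each job to at most one worker.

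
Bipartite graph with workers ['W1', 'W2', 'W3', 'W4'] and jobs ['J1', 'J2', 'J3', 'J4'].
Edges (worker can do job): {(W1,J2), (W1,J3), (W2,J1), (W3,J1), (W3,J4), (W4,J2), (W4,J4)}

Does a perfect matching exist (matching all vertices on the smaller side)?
Yes, perfect matching exists (size 4)

Perfect matching: {(W1,J3), (W2,J1), (W3,J4), (W4,J2)}
All 4 vertices on the smaller side are matched.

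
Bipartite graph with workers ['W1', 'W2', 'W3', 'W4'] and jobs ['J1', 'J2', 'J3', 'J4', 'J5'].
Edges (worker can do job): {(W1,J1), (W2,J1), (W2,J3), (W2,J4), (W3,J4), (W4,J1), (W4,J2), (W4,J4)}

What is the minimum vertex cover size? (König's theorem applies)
Minimum vertex cover size = 4

By König's theorem: in bipartite graphs,
min vertex cover = max matching = 4

Maximum matching has size 4, so minimum vertex cover also has size 4.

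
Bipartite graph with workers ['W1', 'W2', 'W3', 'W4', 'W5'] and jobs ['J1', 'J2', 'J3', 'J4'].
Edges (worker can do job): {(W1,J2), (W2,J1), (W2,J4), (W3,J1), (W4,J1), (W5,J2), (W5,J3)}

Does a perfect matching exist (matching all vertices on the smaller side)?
Yes, perfect matching exists (size 4)

Perfect matching: {(W1,J2), (W2,J4), (W3,J1), (W5,J3)}
All 4 vertices on the smaller side are matched.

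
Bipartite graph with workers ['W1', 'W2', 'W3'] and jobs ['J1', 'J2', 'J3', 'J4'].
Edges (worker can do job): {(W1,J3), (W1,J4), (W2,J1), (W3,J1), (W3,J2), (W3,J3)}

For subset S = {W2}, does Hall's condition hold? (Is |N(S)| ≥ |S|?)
Yes: |N(S)| = 1, |S| = 1

Subset S = {W2}
Neighbors N(S) = {J1}

|N(S)| = 1, |S| = 1
Hall's condition: |N(S)| ≥ |S| is satisfied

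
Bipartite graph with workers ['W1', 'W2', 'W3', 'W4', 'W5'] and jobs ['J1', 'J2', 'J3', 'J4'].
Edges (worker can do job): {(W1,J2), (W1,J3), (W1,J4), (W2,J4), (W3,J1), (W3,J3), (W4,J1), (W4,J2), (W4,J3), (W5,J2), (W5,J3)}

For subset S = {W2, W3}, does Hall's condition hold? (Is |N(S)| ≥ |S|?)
Yes: |N(S)| = 3, |S| = 2

Subset S = {W2, W3}
Neighbors N(S) = {J1, J3, J4}

|N(S)| = 3, |S| = 2
Hall's condition: |N(S)| ≥ |S| is satisfied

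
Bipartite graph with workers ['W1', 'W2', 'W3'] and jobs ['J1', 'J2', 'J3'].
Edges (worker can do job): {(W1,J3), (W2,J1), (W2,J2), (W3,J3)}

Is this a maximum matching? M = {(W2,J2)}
No, size 1 is not maximum

Proposed matching has size 1.
Maximum matching size for this graph: 2.

This is NOT maximum - can be improved to size 2.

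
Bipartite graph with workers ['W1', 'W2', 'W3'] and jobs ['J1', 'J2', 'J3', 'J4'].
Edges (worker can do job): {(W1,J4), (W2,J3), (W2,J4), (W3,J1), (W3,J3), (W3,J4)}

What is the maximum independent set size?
Maximum independent set = 4

By König's theorem:
- Min vertex cover = Max matching = 3
- Max independent set = Total vertices - Min vertex cover
- Max independent set = 7 - 3 = 4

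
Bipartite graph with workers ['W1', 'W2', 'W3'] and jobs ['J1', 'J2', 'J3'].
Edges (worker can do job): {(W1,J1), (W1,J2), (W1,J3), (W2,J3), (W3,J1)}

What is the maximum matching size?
Maximum matching size = 3

Maximum matching: {(W1,J2), (W2,J3), (W3,J1)}
Size: 3

This assigns 3 workers to 3 distinct jobs.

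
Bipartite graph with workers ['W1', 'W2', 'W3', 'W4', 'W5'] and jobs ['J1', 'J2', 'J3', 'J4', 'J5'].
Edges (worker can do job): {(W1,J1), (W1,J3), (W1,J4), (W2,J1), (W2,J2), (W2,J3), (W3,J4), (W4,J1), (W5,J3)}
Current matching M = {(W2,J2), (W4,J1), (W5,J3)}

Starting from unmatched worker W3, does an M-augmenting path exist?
Yes: W3 → J4

An M-augmenting path alternates non-matching / matching edges, starting and ending at unmatched vertices.
Path: W3 → J4
(J4 is unmatched in M, so the path is augmenting.)
Flipping edges along this path would increase |M| from 3 to 4.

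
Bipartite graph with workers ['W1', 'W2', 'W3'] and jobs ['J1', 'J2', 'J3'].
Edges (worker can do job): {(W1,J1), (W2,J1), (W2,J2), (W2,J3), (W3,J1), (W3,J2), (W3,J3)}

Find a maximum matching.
Matching: {(W1,J1), (W2,J2), (W3,J3)}

Maximum matching (size 3):
  W1 → J1
  W2 → J2
  W3 → J3

Each worker is assigned to at most one job, and each job to at most one worker.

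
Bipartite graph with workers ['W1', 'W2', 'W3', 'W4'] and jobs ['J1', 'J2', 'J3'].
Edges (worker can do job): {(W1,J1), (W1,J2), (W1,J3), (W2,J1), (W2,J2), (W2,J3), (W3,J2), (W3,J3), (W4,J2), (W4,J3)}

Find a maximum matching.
Matching: {(W1,J1), (W3,J3), (W4,J2)}

Maximum matching (size 3):
  W1 → J1
  W3 → J3
  W4 → J2

Each worker is assigned to at most one job, and each job to at most one worker.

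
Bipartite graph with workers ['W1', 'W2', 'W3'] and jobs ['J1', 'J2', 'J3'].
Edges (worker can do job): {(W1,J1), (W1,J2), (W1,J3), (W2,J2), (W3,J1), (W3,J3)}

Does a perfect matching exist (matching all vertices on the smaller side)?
Yes, perfect matching exists (size 3)

Perfect matching: {(W1,J1), (W2,J2), (W3,J3)}
All 3 vertices on the smaller side are matched.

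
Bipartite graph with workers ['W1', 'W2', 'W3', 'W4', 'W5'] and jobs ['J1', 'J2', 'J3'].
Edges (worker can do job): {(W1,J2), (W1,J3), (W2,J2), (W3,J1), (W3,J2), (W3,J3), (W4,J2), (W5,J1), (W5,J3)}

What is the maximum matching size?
Maximum matching size = 3

Maximum matching: {(W3,J1), (W4,J2), (W5,J3)}
Size: 3

This assigns 3 workers to 3 distinct jobs.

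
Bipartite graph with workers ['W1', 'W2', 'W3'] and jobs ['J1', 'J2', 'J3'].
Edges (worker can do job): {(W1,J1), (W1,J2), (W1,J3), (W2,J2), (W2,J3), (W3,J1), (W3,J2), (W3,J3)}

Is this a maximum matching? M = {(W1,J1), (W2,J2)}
No, size 2 is not maximum

Proposed matching has size 2.
Maximum matching size for this graph: 3.

This is NOT maximum - can be improved to size 3.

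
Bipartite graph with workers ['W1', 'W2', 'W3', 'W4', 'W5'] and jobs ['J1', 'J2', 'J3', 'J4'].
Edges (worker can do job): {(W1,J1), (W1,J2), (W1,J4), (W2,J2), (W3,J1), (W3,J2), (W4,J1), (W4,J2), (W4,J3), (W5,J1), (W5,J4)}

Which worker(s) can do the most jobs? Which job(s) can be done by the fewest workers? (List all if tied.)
Most versatile: W1, W4 (3 jobs); Least covered: J3 (1 workers)

Worker degrees (jobs they can do): W1:3, W2:1, W3:2, W4:3, W5:2
Job degrees (workers who can do it): J1:4, J2:4, J3:1, J4:2

Maximum worker degree is 3, achieved by: W1, W4
Minimum job degree is 1, achieved by: J3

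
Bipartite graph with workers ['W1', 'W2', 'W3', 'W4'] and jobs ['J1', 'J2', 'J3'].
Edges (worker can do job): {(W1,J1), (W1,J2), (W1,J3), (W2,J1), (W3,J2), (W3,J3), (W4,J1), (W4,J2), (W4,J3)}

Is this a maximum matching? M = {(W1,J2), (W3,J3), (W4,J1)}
Yes, size 3 is maximum

Proposed matching has size 3.
Maximum matching size for this graph: 3.

This is a maximum matching.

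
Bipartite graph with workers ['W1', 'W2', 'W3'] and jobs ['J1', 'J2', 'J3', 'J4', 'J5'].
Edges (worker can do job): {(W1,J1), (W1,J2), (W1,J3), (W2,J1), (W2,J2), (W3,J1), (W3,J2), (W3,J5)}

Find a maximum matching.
Matching: {(W1,J3), (W2,J1), (W3,J2)}

Maximum matching (size 3):
  W1 → J3
  W2 → J1
  W3 → J2

Each worker is assigned to at most one job, and each job to at most one worker.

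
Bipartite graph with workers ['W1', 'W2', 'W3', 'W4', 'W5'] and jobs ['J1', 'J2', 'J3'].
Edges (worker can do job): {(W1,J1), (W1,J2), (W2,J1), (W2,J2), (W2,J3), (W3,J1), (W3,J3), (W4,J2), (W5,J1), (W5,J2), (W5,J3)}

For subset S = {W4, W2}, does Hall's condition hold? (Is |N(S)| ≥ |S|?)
Yes: |N(S)| = 3, |S| = 2

Subset S = {W4, W2}
Neighbors N(S) = {J1, J2, J3}

|N(S)| = 3, |S| = 2
Hall's condition: |N(S)| ≥ |S| is satisfied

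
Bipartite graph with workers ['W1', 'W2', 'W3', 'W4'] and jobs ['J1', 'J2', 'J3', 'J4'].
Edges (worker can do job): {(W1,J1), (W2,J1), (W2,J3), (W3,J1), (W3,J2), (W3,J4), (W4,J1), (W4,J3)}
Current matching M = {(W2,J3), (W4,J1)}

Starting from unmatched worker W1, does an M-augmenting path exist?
No augmenting path from W1

Alternating search from W1 reaches jobs: {J1, J3}.
Every reachable job is already matched in M, and following those matched edges back to workers exposes no further unvisited jobs.
No M-augmenting path from W1 exists.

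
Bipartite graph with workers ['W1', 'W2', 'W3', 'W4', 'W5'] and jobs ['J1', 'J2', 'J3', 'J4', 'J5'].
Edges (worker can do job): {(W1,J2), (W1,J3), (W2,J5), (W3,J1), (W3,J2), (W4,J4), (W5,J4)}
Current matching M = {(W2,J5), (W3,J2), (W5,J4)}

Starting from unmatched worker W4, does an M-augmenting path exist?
No augmenting path from W4

Alternating search from W4 reaches jobs: {J4}.
Every reachable job is already matched in M, and following those matched edges back to workers exposes no further unvisited jobs.
No M-augmenting path from W4 exists.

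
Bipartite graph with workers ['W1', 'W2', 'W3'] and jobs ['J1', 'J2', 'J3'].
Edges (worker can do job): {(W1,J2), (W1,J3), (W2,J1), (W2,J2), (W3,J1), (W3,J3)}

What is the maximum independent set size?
Maximum independent set = 3

By König's theorem:
- Min vertex cover = Max matching = 3
- Max independent set = Total vertices - Min vertex cover
- Max independent set = 6 - 3 = 3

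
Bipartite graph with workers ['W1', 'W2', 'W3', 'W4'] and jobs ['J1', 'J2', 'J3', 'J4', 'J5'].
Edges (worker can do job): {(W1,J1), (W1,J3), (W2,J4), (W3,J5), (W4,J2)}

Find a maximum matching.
Matching: {(W1,J1), (W2,J4), (W3,J5), (W4,J2)}

Maximum matching (size 4):
  W1 → J1
  W2 → J4
  W3 → J5
  W4 → J2

Each worker is assigned to at most one job, and each job to at most one worker.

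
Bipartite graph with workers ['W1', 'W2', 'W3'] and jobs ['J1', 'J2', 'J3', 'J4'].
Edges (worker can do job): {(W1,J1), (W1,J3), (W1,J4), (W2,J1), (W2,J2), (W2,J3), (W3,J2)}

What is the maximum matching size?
Maximum matching size = 3

Maximum matching: {(W1,J4), (W2,J1), (W3,J2)}
Size: 3

This assigns 3 workers to 3 distinct jobs.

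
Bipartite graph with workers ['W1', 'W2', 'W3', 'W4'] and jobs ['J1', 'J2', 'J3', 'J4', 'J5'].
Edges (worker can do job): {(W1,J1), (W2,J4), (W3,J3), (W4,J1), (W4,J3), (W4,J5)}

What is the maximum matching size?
Maximum matching size = 4

Maximum matching: {(W1,J1), (W2,J4), (W3,J3), (W4,J5)}
Size: 4

This assigns 4 workers to 4 distinct jobs.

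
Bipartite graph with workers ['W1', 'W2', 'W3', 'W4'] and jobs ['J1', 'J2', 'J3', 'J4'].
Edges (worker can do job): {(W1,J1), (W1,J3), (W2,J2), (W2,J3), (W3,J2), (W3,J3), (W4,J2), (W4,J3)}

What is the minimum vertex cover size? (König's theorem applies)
Minimum vertex cover size = 3

By König's theorem: in bipartite graphs,
min vertex cover = max matching = 3

Maximum matching has size 3, so minimum vertex cover also has size 3.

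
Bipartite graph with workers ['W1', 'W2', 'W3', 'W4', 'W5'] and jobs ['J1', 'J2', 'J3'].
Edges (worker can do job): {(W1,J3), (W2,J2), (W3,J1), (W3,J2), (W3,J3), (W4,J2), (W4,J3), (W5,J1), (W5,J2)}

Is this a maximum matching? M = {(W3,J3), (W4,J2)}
No, size 2 is not maximum

Proposed matching has size 2.
Maximum matching size for this graph: 3.

This is NOT maximum - can be improved to size 3.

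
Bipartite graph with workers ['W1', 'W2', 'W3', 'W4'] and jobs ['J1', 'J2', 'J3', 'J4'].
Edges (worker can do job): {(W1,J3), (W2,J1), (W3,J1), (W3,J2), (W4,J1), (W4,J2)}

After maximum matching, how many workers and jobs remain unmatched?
Unmatched: 1 workers, 1 jobs

Maximum matching size: 3
Workers: 4 total, 3 matched, 1 unmatched
Jobs: 4 total, 3 matched, 1 unmatched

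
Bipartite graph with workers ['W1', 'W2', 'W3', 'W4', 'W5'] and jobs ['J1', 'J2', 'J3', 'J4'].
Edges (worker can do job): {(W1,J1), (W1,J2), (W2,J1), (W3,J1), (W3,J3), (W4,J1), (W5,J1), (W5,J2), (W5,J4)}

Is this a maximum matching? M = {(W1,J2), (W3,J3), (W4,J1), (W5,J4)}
Yes, size 4 is maximum

Proposed matching has size 4.
Maximum matching size for this graph: 4.

This is a maximum matching.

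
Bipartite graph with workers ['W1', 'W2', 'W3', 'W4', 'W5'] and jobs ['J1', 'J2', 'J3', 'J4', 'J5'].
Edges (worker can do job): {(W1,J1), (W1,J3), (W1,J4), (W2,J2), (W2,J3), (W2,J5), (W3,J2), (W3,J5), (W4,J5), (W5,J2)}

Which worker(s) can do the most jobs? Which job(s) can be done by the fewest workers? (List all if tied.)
Most versatile: W1, W2 (3 jobs); Least covered: J1, J4 (1 workers)

Worker degrees (jobs they can do): W1:3, W2:3, W3:2, W4:1, W5:1
Job degrees (workers who can do it): J1:1, J2:3, J3:2, J4:1, J5:3

Maximum worker degree is 3, achieved by: W1, W2
Minimum job degree is 1, achieved by: J1, J4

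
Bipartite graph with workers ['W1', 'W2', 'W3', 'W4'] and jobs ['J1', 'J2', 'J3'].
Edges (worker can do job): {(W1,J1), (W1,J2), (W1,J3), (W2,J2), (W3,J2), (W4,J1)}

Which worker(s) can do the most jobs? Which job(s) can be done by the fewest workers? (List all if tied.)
Most versatile: W1 (3 jobs); Least covered: J3 (1 workers)

Worker degrees (jobs they can do): W1:3, W2:1, W3:1, W4:1
Job degrees (workers who can do it): J1:2, J2:3, J3:1

Maximum worker degree is 3, achieved by: W1
Minimum job degree is 1, achieved by: J3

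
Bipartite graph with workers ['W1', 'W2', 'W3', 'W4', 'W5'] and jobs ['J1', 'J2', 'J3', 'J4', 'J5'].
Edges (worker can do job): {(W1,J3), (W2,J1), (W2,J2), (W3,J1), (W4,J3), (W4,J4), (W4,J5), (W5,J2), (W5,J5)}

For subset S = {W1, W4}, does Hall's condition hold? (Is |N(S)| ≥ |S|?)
Yes: |N(S)| = 3, |S| = 2

Subset S = {W1, W4}
Neighbors N(S) = {J3, J4, J5}

|N(S)| = 3, |S| = 2
Hall's condition: |N(S)| ≥ |S| is satisfied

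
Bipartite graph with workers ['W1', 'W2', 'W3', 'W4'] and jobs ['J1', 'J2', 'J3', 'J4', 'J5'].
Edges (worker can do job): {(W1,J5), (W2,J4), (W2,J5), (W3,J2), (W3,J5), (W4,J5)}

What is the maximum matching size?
Maximum matching size = 3

Maximum matching: {(W2,J4), (W3,J2), (W4,J5)}
Size: 3

This assigns 3 workers to 3 distinct jobs.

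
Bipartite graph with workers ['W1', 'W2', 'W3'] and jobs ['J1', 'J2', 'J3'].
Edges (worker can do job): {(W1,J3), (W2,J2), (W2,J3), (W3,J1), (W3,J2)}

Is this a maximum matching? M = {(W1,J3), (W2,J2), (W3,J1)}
Yes, size 3 is maximum

Proposed matching has size 3.
Maximum matching size for this graph: 3.

This is a maximum matching.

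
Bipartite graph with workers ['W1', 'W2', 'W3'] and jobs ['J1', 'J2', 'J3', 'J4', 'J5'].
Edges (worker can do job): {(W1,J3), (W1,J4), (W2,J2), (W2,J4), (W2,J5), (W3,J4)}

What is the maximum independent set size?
Maximum independent set = 5

By König's theorem:
- Min vertex cover = Max matching = 3
- Max independent set = Total vertices - Min vertex cover
- Max independent set = 8 - 3 = 5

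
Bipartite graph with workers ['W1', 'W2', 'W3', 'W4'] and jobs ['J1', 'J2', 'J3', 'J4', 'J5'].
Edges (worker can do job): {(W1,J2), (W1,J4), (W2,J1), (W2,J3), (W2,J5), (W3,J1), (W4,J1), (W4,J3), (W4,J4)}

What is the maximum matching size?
Maximum matching size = 4

Maximum matching: {(W1,J2), (W2,J3), (W3,J1), (W4,J4)}
Size: 4

This assigns 4 workers to 4 distinct jobs.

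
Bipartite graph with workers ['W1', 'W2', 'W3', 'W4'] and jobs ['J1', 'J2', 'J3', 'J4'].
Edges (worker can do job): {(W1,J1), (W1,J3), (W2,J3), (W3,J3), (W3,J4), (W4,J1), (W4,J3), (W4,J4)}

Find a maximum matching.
Matching: {(W1,J1), (W3,J3), (W4,J4)}

Maximum matching (size 3):
  W1 → J1
  W3 → J3
  W4 → J4

Each worker is assigned to at most one job, and each job to at most one worker.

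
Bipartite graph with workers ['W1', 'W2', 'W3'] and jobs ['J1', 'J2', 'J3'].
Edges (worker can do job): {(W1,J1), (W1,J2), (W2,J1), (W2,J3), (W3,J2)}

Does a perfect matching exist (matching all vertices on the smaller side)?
Yes, perfect matching exists (size 3)

Perfect matching: {(W1,J1), (W2,J3), (W3,J2)}
All 3 vertices on the smaller side are matched.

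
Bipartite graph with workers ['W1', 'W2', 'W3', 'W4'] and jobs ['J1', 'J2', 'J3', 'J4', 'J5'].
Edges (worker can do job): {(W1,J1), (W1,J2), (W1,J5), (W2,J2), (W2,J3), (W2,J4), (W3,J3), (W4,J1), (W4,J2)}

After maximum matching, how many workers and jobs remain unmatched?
Unmatched: 0 workers, 1 jobs

Maximum matching size: 4
Workers: 4 total, 4 matched, 0 unmatched
Jobs: 5 total, 4 matched, 1 unmatched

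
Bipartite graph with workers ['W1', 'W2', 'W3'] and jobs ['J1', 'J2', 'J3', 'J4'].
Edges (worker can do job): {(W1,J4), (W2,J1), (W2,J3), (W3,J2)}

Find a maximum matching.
Matching: {(W1,J4), (W2,J3), (W3,J2)}

Maximum matching (size 3):
  W1 → J4
  W2 → J3
  W3 → J2

Each worker is assigned to at most one job, and each job to at most one worker.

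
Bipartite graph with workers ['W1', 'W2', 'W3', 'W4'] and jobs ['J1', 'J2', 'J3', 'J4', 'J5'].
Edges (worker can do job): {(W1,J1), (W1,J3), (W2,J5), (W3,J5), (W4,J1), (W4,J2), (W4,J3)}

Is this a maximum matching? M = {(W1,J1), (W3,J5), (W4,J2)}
Yes, size 3 is maximum

Proposed matching has size 3.
Maximum matching size for this graph: 3.

This is a maximum matching.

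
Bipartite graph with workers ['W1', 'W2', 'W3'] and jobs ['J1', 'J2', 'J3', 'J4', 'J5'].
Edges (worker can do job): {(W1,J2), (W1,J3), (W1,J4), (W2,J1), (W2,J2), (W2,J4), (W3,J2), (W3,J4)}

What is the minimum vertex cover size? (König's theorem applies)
Minimum vertex cover size = 3

By König's theorem: in bipartite graphs,
min vertex cover = max matching = 3

Maximum matching has size 3, so minimum vertex cover also has size 3.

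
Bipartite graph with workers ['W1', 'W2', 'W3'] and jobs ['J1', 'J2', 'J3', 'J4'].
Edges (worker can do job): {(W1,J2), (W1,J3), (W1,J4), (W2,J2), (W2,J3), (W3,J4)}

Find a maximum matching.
Matching: {(W1,J3), (W2,J2), (W3,J4)}

Maximum matching (size 3):
  W1 → J3
  W2 → J2
  W3 → J4

Each worker is assigned to at most one job, and each job to at most one worker.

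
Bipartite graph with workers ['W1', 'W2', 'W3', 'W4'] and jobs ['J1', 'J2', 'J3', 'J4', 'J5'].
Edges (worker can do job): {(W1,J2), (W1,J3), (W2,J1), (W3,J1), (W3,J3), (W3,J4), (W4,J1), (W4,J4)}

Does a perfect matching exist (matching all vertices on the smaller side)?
Yes, perfect matching exists (size 4)

Perfect matching: {(W1,J2), (W2,J1), (W3,J3), (W4,J4)}
All 4 vertices on the smaller side are matched.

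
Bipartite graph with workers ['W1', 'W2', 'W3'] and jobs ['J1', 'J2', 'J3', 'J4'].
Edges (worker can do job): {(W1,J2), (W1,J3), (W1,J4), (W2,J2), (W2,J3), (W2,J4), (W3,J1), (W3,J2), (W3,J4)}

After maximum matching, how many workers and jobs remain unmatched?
Unmatched: 0 workers, 1 jobs

Maximum matching size: 3
Workers: 3 total, 3 matched, 0 unmatched
Jobs: 4 total, 3 matched, 1 unmatched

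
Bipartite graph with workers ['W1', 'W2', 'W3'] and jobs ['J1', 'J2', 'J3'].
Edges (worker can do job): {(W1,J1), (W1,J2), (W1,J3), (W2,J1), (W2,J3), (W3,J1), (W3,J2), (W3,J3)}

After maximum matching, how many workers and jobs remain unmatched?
Unmatched: 0 workers, 0 jobs

Maximum matching size: 3
Workers: 3 total, 3 matched, 0 unmatched
Jobs: 3 total, 3 matched, 0 unmatched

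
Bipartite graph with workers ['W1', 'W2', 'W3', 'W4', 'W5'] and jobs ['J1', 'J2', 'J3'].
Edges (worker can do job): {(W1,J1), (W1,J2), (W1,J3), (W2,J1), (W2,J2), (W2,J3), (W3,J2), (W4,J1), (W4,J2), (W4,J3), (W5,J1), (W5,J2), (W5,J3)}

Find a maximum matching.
Matching: {(W3,J2), (W4,J1), (W5,J3)}

Maximum matching (size 3):
  W3 → J2
  W4 → J1
  W5 → J3

Each worker is assigned to at most one job, and each job to at most one worker.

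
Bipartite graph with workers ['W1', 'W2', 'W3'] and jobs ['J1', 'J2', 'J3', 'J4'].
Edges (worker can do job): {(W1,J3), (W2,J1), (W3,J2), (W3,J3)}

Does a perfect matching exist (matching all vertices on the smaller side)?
Yes, perfect matching exists (size 3)

Perfect matching: {(W1,J3), (W2,J1), (W3,J2)}
All 3 vertices on the smaller side are matched.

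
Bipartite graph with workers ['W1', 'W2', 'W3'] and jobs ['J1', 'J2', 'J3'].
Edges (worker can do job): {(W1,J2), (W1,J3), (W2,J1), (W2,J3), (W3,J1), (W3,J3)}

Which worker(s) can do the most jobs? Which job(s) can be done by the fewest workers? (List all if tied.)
Most versatile: W1, W2, W3 (2 jobs); Least covered: J2 (1 workers)

Worker degrees (jobs they can do): W1:2, W2:2, W3:2
Job degrees (workers who can do it): J1:2, J2:1, J3:3

Maximum worker degree is 2, achieved by: W1, W2, W3
Minimum job degree is 1, achieved by: J2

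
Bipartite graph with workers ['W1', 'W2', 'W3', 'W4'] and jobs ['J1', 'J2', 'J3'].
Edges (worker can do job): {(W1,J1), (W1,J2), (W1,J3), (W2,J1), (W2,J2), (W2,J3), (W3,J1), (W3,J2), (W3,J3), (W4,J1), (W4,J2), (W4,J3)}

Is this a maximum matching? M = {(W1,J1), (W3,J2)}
No, size 2 is not maximum

Proposed matching has size 2.
Maximum matching size for this graph: 3.

This is NOT maximum - can be improved to size 3.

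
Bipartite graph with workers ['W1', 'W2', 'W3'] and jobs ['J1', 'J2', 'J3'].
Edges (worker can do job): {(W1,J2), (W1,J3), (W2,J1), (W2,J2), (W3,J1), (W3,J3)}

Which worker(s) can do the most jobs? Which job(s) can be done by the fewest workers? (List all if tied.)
Most versatile: W1, W2, W3 (2 jobs); Least covered: J1, J2, J3 (2 workers)

Worker degrees (jobs they can do): W1:2, W2:2, W3:2
Job degrees (workers who can do it): J1:2, J2:2, J3:2

Maximum worker degree is 2, achieved by: W1, W2, W3
Minimum job degree is 2, achieved by: J1, J2, J3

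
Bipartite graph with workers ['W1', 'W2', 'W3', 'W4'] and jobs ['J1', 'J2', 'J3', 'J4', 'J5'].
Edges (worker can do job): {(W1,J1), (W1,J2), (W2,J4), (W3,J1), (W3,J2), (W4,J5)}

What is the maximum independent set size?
Maximum independent set = 5

By König's theorem:
- Min vertex cover = Max matching = 4
- Max independent set = Total vertices - Min vertex cover
- Max independent set = 9 - 4 = 5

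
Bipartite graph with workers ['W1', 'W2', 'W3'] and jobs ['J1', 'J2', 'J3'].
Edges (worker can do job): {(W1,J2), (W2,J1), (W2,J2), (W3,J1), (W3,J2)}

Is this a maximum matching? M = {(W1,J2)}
No, size 1 is not maximum

Proposed matching has size 1.
Maximum matching size for this graph: 2.

This is NOT maximum - can be improved to size 2.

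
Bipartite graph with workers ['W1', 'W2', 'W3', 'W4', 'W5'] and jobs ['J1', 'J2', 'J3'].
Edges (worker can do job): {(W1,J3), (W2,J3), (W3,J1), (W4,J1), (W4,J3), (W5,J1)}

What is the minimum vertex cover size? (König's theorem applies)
Minimum vertex cover size = 2

By König's theorem: in bipartite graphs,
min vertex cover = max matching = 2

Maximum matching has size 2, so minimum vertex cover also has size 2.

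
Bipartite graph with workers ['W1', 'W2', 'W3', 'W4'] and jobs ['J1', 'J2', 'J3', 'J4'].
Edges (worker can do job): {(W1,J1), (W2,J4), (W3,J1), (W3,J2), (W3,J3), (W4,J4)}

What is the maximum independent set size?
Maximum independent set = 5

By König's theorem:
- Min vertex cover = Max matching = 3
- Max independent set = Total vertices - Min vertex cover
- Max independent set = 8 - 3 = 5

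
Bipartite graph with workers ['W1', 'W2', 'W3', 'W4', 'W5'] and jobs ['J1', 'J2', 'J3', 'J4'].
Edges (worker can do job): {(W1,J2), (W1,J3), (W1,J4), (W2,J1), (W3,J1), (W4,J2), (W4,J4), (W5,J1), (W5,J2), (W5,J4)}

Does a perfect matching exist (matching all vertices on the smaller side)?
Yes, perfect matching exists (size 4)

Perfect matching: {(W1,J3), (W3,J1), (W4,J2), (W5,J4)}
All 4 vertices on the smaller side are matched.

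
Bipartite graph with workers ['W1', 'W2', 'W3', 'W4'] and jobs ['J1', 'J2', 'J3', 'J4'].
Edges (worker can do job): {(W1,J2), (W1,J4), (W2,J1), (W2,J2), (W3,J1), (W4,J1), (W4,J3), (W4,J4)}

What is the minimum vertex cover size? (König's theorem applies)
Minimum vertex cover size = 4

By König's theorem: in bipartite graphs,
min vertex cover = max matching = 4

Maximum matching has size 4, so minimum vertex cover also has size 4.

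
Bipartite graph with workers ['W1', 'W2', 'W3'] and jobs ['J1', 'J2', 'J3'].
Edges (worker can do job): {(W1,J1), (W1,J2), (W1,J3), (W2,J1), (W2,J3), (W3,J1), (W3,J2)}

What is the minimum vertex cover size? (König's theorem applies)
Minimum vertex cover size = 3

By König's theorem: in bipartite graphs,
min vertex cover = max matching = 3

Maximum matching has size 3, so minimum vertex cover also has size 3.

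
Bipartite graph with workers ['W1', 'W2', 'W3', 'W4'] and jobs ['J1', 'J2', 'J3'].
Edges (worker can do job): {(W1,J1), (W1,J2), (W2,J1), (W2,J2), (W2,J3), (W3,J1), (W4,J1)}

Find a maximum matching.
Matching: {(W1,J2), (W2,J3), (W4,J1)}

Maximum matching (size 3):
  W1 → J2
  W2 → J3
  W4 → J1

Each worker is assigned to at most one job, and each job to at most one worker.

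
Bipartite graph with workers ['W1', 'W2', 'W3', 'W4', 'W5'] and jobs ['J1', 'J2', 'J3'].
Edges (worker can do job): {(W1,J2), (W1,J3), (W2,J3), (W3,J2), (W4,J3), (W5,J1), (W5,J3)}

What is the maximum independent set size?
Maximum independent set = 5

By König's theorem:
- Min vertex cover = Max matching = 3
- Max independent set = Total vertices - Min vertex cover
- Max independent set = 8 - 3 = 5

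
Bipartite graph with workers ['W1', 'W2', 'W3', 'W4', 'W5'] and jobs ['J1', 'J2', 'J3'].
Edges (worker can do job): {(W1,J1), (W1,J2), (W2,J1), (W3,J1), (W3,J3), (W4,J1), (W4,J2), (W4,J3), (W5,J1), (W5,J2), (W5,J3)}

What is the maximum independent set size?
Maximum independent set = 5

By König's theorem:
- Min vertex cover = Max matching = 3
- Max independent set = Total vertices - Min vertex cover
- Max independent set = 8 - 3 = 5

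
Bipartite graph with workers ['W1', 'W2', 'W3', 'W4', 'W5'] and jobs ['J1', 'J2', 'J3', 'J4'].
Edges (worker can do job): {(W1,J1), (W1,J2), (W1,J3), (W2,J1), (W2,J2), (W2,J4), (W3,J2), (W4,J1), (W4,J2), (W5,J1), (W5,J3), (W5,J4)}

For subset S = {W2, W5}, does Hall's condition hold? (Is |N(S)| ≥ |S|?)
Yes: |N(S)| = 4, |S| = 2

Subset S = {W2, W5}
Neighbors N(S) = {J1, J2, J3, J4}

|N(S)| = 4, |S| = 2
Hall's condition: |N(S)| ≥ |S| is satisfied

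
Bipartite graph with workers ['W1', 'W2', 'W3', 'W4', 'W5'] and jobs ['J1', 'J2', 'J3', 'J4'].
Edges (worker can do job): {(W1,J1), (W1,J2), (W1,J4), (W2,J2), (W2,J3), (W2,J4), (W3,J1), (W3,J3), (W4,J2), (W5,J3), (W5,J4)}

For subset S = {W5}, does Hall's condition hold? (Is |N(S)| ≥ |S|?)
Yes: |N(S)| = 2, |S| = 1

Subset S = {W5}
Neighbors N(S) = {J3, J4}

|N(S)| = 2, |S| = 1
Hall's condition: |N(S)| ≥ |S| is satisfied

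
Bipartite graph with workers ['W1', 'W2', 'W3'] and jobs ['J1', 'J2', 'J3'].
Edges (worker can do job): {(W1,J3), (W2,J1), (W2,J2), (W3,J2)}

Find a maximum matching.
Matching: {(W1,J3), (W2,J1), (W3,J2)}

Maximum matching (size 3):
  W1 → J3
  W2 → J1
  W3 → J2

Each worker is assigned to at most one job, and each job to at most one worker.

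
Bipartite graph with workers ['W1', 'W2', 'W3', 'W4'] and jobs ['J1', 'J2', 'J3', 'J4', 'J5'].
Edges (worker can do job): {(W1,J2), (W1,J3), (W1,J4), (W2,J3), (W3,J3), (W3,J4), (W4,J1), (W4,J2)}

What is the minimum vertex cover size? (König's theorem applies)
Minimum vertex cover size = 4

By König's theorem: in bipartite graphs,
min vertex cover = max matching = 4

Maximum matching has size 4, so minimum vertex cover also has size 4.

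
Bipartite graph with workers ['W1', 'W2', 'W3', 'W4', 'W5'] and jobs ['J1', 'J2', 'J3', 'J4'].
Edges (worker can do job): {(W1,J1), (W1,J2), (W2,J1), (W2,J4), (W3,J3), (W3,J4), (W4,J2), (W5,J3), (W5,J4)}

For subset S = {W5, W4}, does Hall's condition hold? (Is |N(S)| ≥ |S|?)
Yes: |N(S)| = 3, |S| = 2

Subset S = {W5, W4}
Neighbors N(S) = {J2, J3, J4}

|N(S)| = 3, |S| = 2
Hall's condition: |N(S)| ≥ |S| is satisfied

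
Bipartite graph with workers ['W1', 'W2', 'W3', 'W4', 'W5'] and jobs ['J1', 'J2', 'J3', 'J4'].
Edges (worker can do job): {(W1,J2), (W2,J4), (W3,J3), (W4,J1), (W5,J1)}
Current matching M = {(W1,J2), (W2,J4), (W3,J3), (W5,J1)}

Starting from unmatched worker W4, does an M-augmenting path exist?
No augmenting path from W4

Alternating search from W4 reaches jobs: {J1}.
Every reachable job is already matched in M, and following those matched edges back to workers exposes no further unvisited jobs.
No M-augmenting path from W4 exists.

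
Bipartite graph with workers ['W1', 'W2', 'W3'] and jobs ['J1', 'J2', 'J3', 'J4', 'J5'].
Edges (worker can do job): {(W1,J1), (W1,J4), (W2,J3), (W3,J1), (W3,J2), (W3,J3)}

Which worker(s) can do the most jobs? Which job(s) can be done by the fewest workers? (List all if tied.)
Most versatile: W3 (3 jobs); Least covered: J5 (0 workers)

Worker degrees (jobs they can do): W1:2, W2:1, W3:3
Job degrees (workers who can do it): J1:2, J2:1, J3:2, J4:1, J5:0

Maximum worker degree is 3, achieved by: W3
Minimum job degree is 0, achieved by: J5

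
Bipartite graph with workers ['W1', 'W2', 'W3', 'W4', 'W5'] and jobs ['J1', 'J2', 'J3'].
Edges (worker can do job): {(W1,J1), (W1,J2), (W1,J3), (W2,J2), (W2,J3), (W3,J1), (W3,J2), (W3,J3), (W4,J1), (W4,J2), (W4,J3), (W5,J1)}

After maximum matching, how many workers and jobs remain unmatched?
Unmatched: 2 workers, 0 jobs

Maximum matching size: 3
Workers: 5 total, 3 matched, 2 unmatched
Jobs: 3 total, 3 matched, 0 unmatched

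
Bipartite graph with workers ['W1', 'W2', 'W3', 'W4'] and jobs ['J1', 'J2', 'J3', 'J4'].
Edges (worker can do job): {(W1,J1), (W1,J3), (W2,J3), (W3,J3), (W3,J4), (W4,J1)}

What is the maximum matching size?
Maximum matching size = 3

Maximum matching: {(W1,J3), (W3,J4), (W4,J1)}
Size: 3

This assigns 3 workers to 3 distinct jobs.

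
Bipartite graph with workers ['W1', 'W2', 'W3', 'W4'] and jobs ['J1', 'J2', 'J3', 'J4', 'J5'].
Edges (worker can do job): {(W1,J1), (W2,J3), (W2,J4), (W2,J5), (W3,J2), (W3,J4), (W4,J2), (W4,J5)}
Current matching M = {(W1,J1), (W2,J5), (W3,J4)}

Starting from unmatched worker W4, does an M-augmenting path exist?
Yes: W4 → J2

An M-augmenting path alternates non-matching / matching edges, starting and ending at unmatched vertices.
Path: W4 → J2
(J2 is unmatched in M, so the path is augmenting.)
Flipping edges along this path would increase |M| from 3 to 4.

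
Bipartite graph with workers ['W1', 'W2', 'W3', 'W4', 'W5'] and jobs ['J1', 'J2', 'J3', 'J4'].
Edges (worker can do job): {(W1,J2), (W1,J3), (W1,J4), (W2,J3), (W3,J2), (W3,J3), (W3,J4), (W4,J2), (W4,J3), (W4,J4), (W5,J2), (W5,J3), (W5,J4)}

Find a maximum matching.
Matching: {(W3,J4), (W4,J3), (W5,J2)}

Maximum matching (size 3):
  W3 → J4
  W4 → J3
  W5 → J2

Each worker is assigned to at most one job, and each job to at most one worker.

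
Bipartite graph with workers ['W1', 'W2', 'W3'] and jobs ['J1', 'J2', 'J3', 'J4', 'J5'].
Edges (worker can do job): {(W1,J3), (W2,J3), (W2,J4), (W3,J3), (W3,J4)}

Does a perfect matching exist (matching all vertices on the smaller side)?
No, maximum matching has size 2 < 3

Maximum matching has size 2, need 3 for perfect matching.
Unmatched workers: ['W1']
Unmatched jobs: ['J5', 'J2', 'J1']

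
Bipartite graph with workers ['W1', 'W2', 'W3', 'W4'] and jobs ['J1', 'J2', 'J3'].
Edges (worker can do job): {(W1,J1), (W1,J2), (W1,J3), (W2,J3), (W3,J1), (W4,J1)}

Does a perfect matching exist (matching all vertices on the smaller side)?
Yes, perfect matching exists (size 3)

Perfect matching: {(W1,J2), (W2,J3), (W4,J1)}
All 3 vertices on the smaller side are matched.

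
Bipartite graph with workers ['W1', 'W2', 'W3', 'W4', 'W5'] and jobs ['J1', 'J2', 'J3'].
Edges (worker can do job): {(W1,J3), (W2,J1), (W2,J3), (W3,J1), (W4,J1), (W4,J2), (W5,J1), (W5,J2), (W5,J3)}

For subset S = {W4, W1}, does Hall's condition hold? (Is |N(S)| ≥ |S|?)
Yes: |N(S)| = 3, |S| = 2

Subset S = {W4, W1}
Neighbors N(S) = {J1, J2, J3}

|N(S)| = 3, |S| = 2
Hall's condition: |N(S)| ≥ |S| is satisfied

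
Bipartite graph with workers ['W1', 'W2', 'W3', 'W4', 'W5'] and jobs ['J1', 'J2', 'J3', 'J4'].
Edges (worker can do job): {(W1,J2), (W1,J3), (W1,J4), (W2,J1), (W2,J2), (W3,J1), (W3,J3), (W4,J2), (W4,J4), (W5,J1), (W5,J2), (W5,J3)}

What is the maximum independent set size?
Maximum independent set = 5

By König's theorem:
- Min vertex cover = Max matching = 4
- Max independent set = Total vertices - Min vertex cover
- Max independent set = 9 - 4 = 5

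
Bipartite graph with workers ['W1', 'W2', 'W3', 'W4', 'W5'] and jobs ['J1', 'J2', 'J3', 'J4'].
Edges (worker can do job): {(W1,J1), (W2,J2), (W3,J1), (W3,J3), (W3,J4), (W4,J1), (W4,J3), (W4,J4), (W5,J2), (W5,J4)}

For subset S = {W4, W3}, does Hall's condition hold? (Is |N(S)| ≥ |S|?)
Yes: |N(S)| = 3, |S| = 2

Subset S = {W4, W3}
Neighbors N(S) = {J1, J3, J4}

|N(S)| = 3, |S| = 2
Hall's condition: |N(S)| ≥ |S| is satisfied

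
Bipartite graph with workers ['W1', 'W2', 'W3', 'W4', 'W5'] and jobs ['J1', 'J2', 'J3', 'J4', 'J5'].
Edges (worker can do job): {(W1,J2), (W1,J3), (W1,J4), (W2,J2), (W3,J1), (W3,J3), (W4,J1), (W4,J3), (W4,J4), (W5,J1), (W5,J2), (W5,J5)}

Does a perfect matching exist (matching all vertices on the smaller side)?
Yes, perfect matching exists (size 5)

Perfect matching: {(W1,J4), (W2,J2), (W3,J3), (W4,J1), (W5,J5)}
All 5 vertices on the smaller side are matched.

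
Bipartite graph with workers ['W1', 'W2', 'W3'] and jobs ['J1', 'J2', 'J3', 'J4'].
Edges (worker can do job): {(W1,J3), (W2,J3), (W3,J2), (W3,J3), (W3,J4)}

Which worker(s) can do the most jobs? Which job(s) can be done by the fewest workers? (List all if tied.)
Most versatile: W3 (3 jobs); Least covered: J1 (0 workers)

Worker degrees (jobs they can do): W1:1, W2:1, W3:3
Job degrees (workers who can do it): J1:0, J2:1, J3:3, J4:1

Maximum worker degree is 3, achieved by: W3
Minimum job degree is 0, achieved by: J1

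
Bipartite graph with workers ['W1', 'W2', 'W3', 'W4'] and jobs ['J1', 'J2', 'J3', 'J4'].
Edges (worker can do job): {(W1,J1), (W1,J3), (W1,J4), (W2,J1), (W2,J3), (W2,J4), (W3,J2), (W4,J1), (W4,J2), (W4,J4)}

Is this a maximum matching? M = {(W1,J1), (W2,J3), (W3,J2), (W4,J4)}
Yes, size 4 is maximum

Proposed matching has size 4.
Maximum matching size for this graph: 4.

This is a maximum matching.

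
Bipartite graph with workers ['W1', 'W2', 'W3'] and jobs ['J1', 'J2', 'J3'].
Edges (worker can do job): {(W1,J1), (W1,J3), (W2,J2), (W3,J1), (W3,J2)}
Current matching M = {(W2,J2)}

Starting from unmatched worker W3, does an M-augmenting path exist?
Yes: W3 → J1

An M-augmenting path alternates non-matching / matching edges, starting and ending at unmatched vertices.
Path: W3 → J1
(J1 is unmatched in M, so the path is augmenting.)
Flipping edges along this path would increase |M| from 1 to 2.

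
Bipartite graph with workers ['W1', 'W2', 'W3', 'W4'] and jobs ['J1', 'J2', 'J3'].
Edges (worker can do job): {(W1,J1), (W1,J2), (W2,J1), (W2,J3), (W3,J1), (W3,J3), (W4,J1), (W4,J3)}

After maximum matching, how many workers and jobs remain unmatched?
Unmatched: 1 workers, 0 jobs

Maximum matching size: 3
Workers: 4 total, 3 matched, 1 unmatched
Jobs: 3 total, 3 matched, 0 unmatched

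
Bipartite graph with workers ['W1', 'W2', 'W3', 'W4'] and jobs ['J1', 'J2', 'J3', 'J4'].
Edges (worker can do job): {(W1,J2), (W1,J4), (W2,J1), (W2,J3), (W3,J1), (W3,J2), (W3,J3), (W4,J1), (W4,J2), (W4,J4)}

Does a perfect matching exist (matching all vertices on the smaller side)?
Yes, perfect matching exists (size 4)

Perfect matching: {(W1,J4), (W2,J3), (W3,J1), (W4,J2)}
All 4 vertices on the smaller side are matched.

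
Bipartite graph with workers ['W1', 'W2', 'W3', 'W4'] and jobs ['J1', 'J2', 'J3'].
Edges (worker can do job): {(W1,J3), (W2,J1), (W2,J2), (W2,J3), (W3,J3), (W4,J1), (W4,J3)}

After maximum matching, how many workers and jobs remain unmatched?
Unmatched: 1 workers, 0 jobs

Maximum matching size: 3
Workers: 4 total, 3 matched, 1 unmatched
Jobs: 3 total, 3 matched, 0 unmatched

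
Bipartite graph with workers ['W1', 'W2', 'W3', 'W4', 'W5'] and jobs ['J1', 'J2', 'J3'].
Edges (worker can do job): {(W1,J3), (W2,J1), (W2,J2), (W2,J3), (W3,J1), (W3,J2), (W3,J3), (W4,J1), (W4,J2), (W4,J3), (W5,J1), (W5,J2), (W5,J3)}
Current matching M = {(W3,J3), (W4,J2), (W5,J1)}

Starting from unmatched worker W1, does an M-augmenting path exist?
No augmenting path from W1

Alternating search from W1 reaches jobs: {J1, J2, J3}.
Every reachable job is already matched in M, and following those matched edges back to workers exposes no further unvisited jobs.
No M-augmenting path from W1 exists.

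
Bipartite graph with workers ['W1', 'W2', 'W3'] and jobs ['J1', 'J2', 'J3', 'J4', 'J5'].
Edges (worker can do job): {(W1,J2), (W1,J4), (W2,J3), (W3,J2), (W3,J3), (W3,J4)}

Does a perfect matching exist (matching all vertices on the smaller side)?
Yes, perfect matching exists (size 3)

Perfect matching: {(W1,J4), (W2,J3), (W3,J2)}
All 3 vertices on the smaller side are matched.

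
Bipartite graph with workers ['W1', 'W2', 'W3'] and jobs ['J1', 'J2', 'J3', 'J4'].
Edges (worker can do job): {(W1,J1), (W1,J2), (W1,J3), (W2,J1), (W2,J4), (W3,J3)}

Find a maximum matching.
Matching: {(W1,J2), (W2,J1), (W3,J3)}

Maximum matching (size 3):
  W1 → J2
  W2 → J1
  W3 → J3

Each worker is assigned to at most one job, and each job to at most one worker.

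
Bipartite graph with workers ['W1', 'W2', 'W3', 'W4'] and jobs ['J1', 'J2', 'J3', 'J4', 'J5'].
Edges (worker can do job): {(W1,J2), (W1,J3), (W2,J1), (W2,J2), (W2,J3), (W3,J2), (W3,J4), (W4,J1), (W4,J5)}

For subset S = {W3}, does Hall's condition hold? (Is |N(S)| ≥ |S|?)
Yes: |N(S)| = 2, |S| = 1

Subset S = {W3}
Neighbors N(S) = {J2, J4}

|N(S)| = 2, |S| = 1
Hall's condition: |N(S)| ≥ |S| is satisfied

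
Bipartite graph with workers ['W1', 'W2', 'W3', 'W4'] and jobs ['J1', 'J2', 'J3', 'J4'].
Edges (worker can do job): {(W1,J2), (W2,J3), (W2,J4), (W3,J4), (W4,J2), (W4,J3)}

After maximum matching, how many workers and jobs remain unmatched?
Unmatched: 1 workers, 1 jobs

Maximum matching size: 3
Workers: 4 total, 3 matched, 1 unmatched
Jobs: 4 total, 3 matched, 1 unmatched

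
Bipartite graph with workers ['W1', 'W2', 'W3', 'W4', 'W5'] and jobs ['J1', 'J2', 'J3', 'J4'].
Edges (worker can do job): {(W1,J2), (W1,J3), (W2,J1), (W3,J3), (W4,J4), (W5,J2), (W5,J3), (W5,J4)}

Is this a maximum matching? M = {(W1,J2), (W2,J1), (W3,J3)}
No, size 3 is not maximum

Proposed matching has size 3.
Maximum matching size for this graph: 4.

This is NOT maximum - can be improved to size 4.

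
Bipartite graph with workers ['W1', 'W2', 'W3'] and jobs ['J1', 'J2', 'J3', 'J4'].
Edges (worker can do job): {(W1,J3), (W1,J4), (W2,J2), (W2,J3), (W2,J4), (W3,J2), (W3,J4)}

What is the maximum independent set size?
Maximum independent set = 4

By König's theorem:
- Min vertex cover = Max matching = 3
- Max independent set = Total vertices - Min vertex cover
- Max independent set = 7 - 3 = 4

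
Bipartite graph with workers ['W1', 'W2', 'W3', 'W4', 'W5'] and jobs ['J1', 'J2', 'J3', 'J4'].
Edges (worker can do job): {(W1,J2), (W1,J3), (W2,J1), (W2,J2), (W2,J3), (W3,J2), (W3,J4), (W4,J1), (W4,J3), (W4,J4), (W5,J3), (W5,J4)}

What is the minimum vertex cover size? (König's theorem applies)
Minimum vertex cover size = 4

By König's theorem: in bipartite graphs,
min vertex cover = max matching = 4

Maximum matching has size 4, so minimum vertex cover also has size 4.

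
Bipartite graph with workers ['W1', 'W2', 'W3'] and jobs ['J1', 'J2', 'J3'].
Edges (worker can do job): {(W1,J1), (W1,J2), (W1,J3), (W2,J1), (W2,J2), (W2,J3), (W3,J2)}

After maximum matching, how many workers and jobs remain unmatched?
Unmatched: 0 workers, 0 jobs

Maximum matching size: 3
Workers: 3 total, 3 matched, 0 unmatched
Jobs: 3 total, 3 matched, 0 unmatched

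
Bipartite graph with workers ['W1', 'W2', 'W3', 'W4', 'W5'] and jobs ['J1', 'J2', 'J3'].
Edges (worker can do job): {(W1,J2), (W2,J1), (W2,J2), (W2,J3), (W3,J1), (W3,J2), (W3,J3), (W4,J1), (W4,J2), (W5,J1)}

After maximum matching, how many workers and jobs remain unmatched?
Unmatched: 2 workers, 0 jobs

Maximum matching size: 3
Workers: 5 total, 3 matched, 2 unmatched
Jobs: 3 total, 3 matched, 0 unmatched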